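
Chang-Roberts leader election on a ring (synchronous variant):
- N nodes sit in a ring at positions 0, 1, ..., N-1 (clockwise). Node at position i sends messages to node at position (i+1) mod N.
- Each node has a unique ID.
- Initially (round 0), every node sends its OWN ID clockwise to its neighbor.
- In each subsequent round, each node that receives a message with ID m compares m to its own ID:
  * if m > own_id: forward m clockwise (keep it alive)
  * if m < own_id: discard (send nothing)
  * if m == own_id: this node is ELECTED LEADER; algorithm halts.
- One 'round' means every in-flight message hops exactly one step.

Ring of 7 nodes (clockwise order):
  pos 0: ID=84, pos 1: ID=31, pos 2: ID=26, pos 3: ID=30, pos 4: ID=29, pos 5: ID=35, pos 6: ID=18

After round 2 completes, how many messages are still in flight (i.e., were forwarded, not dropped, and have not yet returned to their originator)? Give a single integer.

Answer: 2

Derivation:
Round 1: pos1(id31) recv 84: fwd; pos2(id26) recv 31: fwd; pos3(id30) recv 26: drop; pos4(id29) recv 30: fwd; pos5(id35) recv 29: drop; pos6(id18) recv 35: fwd; pos0(id84) recv 18: drop
Round 2: pos2(id26) recv 84: fwd; pos3(id30) recv 31: fwd; pos5(id35) recv 30: drop; pos0(id84) recv 35: drop
After round 2: 2 messages still in flight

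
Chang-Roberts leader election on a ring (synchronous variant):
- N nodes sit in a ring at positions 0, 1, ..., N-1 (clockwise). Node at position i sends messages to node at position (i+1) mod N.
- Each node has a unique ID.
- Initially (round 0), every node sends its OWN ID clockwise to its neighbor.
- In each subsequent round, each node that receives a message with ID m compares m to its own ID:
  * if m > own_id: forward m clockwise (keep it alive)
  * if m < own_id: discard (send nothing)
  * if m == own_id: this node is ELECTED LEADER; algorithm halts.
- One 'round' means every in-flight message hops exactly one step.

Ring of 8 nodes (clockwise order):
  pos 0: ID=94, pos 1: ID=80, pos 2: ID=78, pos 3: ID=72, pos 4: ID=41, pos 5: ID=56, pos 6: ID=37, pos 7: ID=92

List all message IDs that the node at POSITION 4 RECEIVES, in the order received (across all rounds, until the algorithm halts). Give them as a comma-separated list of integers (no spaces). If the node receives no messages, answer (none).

Round 1: pos1(id80) recv 94: fwd; pos2(id78) recv 80: fwd; pos3(id72) recv 78: fwd; pos4(id41) recv 72: fwd; pos5(id56) recv 41: drop; pos6(id37) recv 56: fwd; pos7(id92) recv 37: drop; pos0(id94) recv 92: drop
Round 2: pos2(id78) recv 94: fwd; pos3(id72) recv 80: fwd; pos4(id41) recv 78: fwd; pos5(id56) recv 72: fwd; pos7(id92) recv 56: drop
Round 3: pos3(id72) recv 94: fwd; pos4(id41) recv 80: fwd; pos5(id56) recv 78: fwd; pos6(id37) recv 72: fwd
Round 4: pos4(id41) recv 94: fwd; pos5(id56) recv 80: fwd; pos6(id37) recv 78: fwd; pos7(id92) recv 72: drop
Round 5: pos5(id56) recv 94: fwd; pos6(id37) recv 80: fwd; pos7(id92) recv 78: drop
Round 6: pos6(id37) recv 94: fwd; pos7(id92) recv 80: drop
Round 7: pos7(id92) recv 94: fwd
Round 8: pos0(id94) recv 94: ELECTED

Answer: 72,78,80,94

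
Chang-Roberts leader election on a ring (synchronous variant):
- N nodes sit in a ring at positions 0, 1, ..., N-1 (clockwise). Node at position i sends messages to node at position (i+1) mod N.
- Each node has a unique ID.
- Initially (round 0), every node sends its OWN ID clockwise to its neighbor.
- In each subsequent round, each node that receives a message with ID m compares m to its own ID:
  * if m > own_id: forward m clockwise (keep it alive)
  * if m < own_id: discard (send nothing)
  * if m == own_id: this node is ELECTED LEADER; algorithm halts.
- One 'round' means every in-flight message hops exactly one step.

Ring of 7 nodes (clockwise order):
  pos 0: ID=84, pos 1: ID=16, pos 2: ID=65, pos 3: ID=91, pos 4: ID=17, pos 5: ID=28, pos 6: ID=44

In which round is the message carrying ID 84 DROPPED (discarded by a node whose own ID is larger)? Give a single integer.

Answer: 3

Derivation:
Round 1: pos1(id16) recv 84: fwd; pos2(id65) recv 16: drop; pos3(id91) recv 65: drop; pos4(id17) recv 91: fwd; pos5(id28) recv 17: drop; pos6(id44) recv 28: drop; pos0(id84) recv 44: drop
Round 2: pos2(id65) recv 84: fwd; pos5(id28) recv 91: fwd
Round 3: pos3(id91) recv 84: drop; pos6(id44) recv 91: fwd
Round 4: pos0(id84) recv 91: fwd
Round 5: pos1(id16) recv 91: fwd
Round 6: pos2(id65) recv 91: fwd
Round 7: pos3(id91) recv 91: ELECTED
Message ID 84 originates at pos 0; dropped at pos 3 in round 3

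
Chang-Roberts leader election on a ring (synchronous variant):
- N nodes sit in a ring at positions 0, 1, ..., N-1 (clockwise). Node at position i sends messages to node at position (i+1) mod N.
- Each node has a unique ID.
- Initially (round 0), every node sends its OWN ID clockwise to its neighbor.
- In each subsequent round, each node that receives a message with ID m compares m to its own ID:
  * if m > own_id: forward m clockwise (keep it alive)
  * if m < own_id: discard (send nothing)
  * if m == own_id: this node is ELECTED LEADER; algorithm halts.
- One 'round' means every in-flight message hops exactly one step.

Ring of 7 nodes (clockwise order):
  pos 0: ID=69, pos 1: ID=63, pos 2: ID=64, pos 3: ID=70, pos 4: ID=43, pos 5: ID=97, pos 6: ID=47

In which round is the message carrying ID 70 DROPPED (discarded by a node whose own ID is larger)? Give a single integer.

Round 1: pos1(id63) recv 69: fwd; pos2(id64) recv 63: drop; pos3(id70) recv 64: drop; pos4(id43) recv 70: fwd; pos5(id97) recv 43: drop; pos6(id47) recv 97: fwd; pos0(id69) recv 47: drop
Round 2: pos2(id64) recv 69: fwd; pos5(id97) recv 70: drop; pos0(id69) recv 97: fwd
Round 3: pos3(id70) recv 69: drop; pos1(id63) recv 97: fwd
Round 4: pos2(id64) recv 97: fwd
Round 5: pos3(id70) recv 97: fwd
Round 6: pos4(id43) recv 97: fwd
Round 7: pos5(id97) recv 97: ELECTED
Message ID 70 originates at pos 3; dropped at pos 5 in round 2

Answer: 2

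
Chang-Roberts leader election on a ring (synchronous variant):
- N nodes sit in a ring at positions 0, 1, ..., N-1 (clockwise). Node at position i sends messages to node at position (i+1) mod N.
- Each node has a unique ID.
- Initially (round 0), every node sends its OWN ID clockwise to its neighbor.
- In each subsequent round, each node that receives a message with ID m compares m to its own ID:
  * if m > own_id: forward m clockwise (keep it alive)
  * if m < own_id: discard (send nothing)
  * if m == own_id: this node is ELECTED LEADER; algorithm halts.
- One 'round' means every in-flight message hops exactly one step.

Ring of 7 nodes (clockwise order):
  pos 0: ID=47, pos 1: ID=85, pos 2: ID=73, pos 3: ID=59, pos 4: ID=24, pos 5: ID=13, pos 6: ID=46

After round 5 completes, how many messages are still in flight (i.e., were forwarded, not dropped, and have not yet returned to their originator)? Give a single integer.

Round 1: pos1(id85) recv 47: drop; pos2(id73) recv 85: fwd; pos3(id59) recv 73: fwd; pos4(id24) recv 59: fwd; pos5(id13) recv 24: fwd; pos6(id46) recv 13: drop; pos0(id47) recv 46: drop
Round 2: pos3(id59) recv 85: fwd; pos4(id24) recv 73: fwd; pos5(id13) recv 59: fwd; pos6(id46) recv 24: drop
Round 3: pos4(id24) recv 85: fwd; pos5(id13) recv 73: fwd; pos6(id46) recv 59: fwd
Round 4: pos5(id13) recv 85: fwd; pos6(id46) recv 73: fwd; pos0(id47) recv 59: fwd
Round 5: pos6(id46) recv 85: fwd; pos0(id47) recv 73: fwd; pos1(id85) recv 59: drop
After round 5: 2 messages still in flight

Answer: 2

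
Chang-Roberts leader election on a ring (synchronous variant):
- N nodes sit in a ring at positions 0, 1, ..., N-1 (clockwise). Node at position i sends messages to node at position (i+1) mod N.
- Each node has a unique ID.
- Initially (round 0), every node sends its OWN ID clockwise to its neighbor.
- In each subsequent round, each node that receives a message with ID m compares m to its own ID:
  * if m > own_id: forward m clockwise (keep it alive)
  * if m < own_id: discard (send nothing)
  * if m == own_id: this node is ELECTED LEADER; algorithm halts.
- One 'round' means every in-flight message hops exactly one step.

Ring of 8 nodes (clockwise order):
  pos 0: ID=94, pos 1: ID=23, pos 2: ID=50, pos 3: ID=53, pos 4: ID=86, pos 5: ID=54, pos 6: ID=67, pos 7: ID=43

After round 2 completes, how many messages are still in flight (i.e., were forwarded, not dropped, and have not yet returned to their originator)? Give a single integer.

Round 1: pos1(id23) recv 94: fwd; pos2(id50) recv 23: drop; pos3(id53) recv 50: drop; pos4(id86) recv 53: drop; pos5(id54) recv 86: fwd; pos6(id67) recv 54: drop; pos7(id43) recv 67: fwd; pos0(id94) recv 43: drop
Round 2: pos2(id50) recv 94: fwd; pos6(id67) recv 86: fwd; pos0(id94) recv 67: drop
After round 2: 2 messages still in flight

Answer: 2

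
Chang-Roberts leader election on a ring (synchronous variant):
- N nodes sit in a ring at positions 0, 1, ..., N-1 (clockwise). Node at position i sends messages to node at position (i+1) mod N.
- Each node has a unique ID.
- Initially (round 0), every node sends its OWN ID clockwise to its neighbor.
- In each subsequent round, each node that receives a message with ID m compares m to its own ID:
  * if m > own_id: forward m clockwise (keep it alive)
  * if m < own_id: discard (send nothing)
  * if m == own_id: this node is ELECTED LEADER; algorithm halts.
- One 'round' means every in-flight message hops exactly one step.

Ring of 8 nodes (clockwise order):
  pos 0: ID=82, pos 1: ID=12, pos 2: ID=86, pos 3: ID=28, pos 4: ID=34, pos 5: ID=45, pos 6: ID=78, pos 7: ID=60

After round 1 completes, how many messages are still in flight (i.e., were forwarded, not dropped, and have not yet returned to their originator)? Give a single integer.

Round 1: pos1(id12) recv 82: fwd; pos2(id86) recv 12: drop; pos3(id28) recv 86: fwd; pos4(id34) recv 28: drop; pos5(id45) recv 34: drop; pos6(id78) recv 45: drop; pos7(id60) recv 78: fwd; pos0(id82) recv 60: drop
After round 1: 3 messages still in flight

Answer: 3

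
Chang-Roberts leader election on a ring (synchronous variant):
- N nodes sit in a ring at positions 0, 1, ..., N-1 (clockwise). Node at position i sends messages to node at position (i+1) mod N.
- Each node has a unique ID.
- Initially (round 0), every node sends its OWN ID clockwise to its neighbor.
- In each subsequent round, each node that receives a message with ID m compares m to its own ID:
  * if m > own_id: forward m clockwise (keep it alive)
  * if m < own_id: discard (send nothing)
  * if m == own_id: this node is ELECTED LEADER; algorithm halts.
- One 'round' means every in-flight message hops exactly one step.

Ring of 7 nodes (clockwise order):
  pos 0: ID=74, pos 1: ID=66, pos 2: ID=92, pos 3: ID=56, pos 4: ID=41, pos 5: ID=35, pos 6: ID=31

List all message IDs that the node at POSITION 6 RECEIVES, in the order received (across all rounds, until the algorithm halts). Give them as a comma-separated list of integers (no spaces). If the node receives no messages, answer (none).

Answer: 35,41,56,92

Derivation:
Round 1: pos1(id66) recv 74: fwd; pos2(id92) recv 66: drop; pos3(id56) recv 92: fwd; pos4(id41) recv 56: fwd; pos5(id35) recv 41: fwd; pos6(id31) recv 35: fwd; pos0(id74) recv 31: drop
Round 2: pos2(id92) recv 74: drop; pos4(id41) recv 92: fwd; pos5(id35) recv 56: fwd; pos6(id31) recv 41: fwd; pos0(id74) recv 35: drop
Round 3: pos5(id35) recv 92: fwd; pos6(id31) recv 56: fwd; pos0(id74) recv 41: drop
Round 4: pos6(id31) recv 92: fwd; pos0(id74) recv 56: drop
Round 5: pos0(id74) recv 92: fwd
Round 6: pos1(id66) recv 92: fwd
Round 7: pos2(id92) recv 92: ELECTED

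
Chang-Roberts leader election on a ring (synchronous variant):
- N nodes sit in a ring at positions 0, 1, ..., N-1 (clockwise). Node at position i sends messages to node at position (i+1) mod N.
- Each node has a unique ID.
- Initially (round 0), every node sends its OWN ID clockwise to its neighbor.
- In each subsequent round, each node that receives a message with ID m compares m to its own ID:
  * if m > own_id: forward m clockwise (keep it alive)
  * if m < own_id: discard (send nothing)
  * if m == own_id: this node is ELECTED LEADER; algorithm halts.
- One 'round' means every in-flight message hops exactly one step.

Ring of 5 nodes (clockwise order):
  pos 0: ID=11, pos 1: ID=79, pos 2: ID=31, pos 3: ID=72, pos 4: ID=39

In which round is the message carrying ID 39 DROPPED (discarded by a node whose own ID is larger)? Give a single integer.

Answer: 2

Derivation:
Round 1: pos1(id79) recv 11: drop; pos2(id31) recv 79: fwd; pos3(id72) recv 31: drop; pos4(id39) recv 72: fwd; pos0(id11) recv 39: fwd
Round 2: pos3(id72) recv 79: fwd; pos0(id11) recv 72: fwd; pos1(id79) recv 39: drop
Round 3: pos4(id39) recv 79: fwd; pos1(id79) recv 72: drop
Round 4: pos0(id11) recv 79: fwd
Round 5: pos1(id79) recv 79: ELECTED
Message ID 39 originates at pos 4; dropped at pos 1 in round 2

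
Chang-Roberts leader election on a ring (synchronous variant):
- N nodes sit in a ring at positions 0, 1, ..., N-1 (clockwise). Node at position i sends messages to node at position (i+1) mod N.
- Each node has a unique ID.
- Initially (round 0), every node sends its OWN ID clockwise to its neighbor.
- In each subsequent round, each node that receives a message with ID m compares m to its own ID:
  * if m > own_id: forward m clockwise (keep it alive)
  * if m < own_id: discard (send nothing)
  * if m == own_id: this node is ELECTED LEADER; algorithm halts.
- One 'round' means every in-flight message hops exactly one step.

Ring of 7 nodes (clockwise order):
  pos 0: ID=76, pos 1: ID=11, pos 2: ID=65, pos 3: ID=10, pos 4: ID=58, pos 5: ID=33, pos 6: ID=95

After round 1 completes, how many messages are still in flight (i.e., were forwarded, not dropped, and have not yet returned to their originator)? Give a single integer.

Answer: 4

Derivation:
Round 1: pos1(id11) recv 76: fwd; pos2(id65) recv 11: drop; pos3(id10) recv 65: fwd; pos4(id58) recv 10: drop; pos5(id33) recv 58: fwd; pos6(id95) recv 33: drop; pos0(id76) recv 95: fwd
After round 1: 4 messages still in flight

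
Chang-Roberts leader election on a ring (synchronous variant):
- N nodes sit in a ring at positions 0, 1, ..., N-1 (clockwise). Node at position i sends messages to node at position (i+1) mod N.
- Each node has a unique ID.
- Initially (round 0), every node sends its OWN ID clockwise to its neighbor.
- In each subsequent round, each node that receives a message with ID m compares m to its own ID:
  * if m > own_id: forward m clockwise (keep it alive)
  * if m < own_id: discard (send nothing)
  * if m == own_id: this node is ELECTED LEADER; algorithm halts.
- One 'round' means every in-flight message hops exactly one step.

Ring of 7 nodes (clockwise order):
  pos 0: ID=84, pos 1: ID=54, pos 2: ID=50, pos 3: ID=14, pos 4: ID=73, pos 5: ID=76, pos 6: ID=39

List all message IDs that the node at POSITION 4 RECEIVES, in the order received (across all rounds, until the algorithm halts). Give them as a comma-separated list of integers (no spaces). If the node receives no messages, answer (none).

Answer: 14,50,54,84

Derivation:
Round 1: pos1(id54) recv 84: fwd; pos2(id50) recv 54: fwd; pos3(id14) recv 50: fwd; pos4(id73) recv 14: drop; pos5(id76) recv 73: drop; pos6(id39) recv 76: fwd; pos0(id84) recv 39: drop
Round 2: pos2(id50) recv 84: fwd; pos3(id14) recv 54: fwd; pos4(id73) recv 50: drop; pos0(id84) recv 76: drop
Round 3: pos3(id14) recv 84: fwd; pos4(id73) recv 54: drop
Round 4: pos4(id73) recv 84: fwd
Round 5: pos5(id76) recv 84: fwd
Round 6: pos6(id39) recv 84: fwd
Round 7: pos0(id84) recv 84: ELECTED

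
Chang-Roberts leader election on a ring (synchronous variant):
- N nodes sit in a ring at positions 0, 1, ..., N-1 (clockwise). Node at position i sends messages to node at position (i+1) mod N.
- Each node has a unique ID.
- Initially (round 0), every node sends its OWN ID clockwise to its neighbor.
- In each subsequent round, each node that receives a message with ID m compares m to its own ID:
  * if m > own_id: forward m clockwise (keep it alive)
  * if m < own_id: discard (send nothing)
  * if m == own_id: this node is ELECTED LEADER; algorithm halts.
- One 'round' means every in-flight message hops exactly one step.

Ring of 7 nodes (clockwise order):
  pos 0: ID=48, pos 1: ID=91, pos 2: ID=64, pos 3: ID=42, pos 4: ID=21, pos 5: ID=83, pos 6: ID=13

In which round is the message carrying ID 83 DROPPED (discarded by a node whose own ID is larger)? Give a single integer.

Answer: 3

Derivation:
Round 1: pos1(id91) recv 48: drop; pos2(id64) recv 91: fwd; pos3(id42) recv 64: fwd; pos4(id21) recv 42: fwd; pos5(id83) recv 21: drop; pos6(id13) recv 83: fwd; pos0(id48) recv 13: drop
Round 2: pos3(id42) recv 91: fwd; pos4(id21) recv 64: fwd; pos5(id83) recv 42: drop; pos0(id48) recv 83: fwd
Round 3: pos4(id21) recv 91: fwd; pos5(id83) recv 64: drop; pos1(id91) recv 83: drop
Round 4: pos5(id83) recv 91: fwd
Round 5: pos6(id13) recv 91: fwd
Round 6: pos0(id48) recv 91: fwd
Round 7: pos1(id91) recv 91: ELECTED
Message ID 83 originates at pos 5; dropped at pos 1 in round 3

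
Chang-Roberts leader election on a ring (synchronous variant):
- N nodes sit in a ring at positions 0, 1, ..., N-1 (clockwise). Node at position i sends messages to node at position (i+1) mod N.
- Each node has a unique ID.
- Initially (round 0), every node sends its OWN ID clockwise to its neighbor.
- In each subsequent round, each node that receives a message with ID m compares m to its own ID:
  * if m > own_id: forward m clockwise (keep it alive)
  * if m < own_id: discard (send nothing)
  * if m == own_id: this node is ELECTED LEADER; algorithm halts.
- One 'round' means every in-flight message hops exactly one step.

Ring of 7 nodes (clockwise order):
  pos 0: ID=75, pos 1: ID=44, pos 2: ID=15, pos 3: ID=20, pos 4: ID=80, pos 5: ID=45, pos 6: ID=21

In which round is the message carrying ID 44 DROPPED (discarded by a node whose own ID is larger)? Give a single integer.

Answer: 3

Derivation:
Round 1: pos1(id44) recv 75: fwd; pos2(id15) recv 44: fwd; pos3(id20) recv 15: drop; pos4(id80) recv 20: drop; pos5(id45) recv 80: fwd; pos6(id21) recv 45: fwd; pos0(id75) recv 21: drop
Round 2: pos2(id15) recv 75: fwd; pos3(id20) recv 44: fwd; pos6(id21) recv 80: fwd; pos0(id75) recv 45: drop
Round 3: pos3(id20) recv 75: fwd; pos4(id80) recv 44: drop; pos0(id75) recv 80: fwd
Round 4: pos4(id80) recv 75: drop; pos1(id44) recv 80: fwd
Round 5: pos2(id15) recv 80: fwd
Round 6: pos3(id20) recv 80: fwd
Round 7: pos4(id80) recv 80: ELECTED
Message ID 44 originates at pos 1; dropped at pos 4 in round 3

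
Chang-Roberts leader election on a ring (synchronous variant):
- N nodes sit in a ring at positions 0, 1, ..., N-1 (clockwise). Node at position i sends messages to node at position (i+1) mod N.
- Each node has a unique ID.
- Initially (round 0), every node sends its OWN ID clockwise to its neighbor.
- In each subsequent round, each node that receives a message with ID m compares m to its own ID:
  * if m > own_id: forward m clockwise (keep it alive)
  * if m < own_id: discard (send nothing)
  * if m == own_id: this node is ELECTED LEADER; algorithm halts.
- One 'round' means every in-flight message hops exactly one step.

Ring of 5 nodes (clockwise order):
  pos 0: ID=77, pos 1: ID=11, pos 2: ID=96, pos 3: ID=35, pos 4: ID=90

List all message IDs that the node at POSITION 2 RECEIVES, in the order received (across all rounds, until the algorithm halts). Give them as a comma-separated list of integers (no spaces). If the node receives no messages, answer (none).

Round 1: pos1(id11) recv 77: fwd; pos2(id96) recv 11: drop; pos3(id35) recv 96: fwd; pos4(id90) recv 35: drop; pos0(id77) recv 90: fwd
Round 2: pos2(id96) recv 77: drop; pos4(id90) recv 96: fwd; pos1(id11) recv 90: fwd
Round 3: pos0(id77) recv 96: fwd; pos2(id96) recv 90: drop
Round 4: pos1(id11) recv 96: fwd
Round 5: pos2(id96) recv 96: ELECTED

Answer: 11,77,90,96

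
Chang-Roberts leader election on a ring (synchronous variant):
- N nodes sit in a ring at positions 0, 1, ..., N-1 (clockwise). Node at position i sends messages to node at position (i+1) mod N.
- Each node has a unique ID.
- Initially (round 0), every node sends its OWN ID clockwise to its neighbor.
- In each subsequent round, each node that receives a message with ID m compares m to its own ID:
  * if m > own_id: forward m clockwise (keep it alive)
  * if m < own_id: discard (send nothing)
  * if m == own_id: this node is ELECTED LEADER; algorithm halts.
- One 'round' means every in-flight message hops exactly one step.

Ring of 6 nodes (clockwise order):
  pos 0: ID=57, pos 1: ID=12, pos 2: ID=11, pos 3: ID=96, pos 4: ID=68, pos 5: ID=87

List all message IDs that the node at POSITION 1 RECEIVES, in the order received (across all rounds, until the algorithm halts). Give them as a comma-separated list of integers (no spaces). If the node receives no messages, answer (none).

Answer: 57,87,96

Derivation:
Round 1: pos1(id12) recv 57: fwd; pos2(id11) recv 12: fwd; pos3(id96) recv 11: drop; pos4(id68) recv 96: fwd; pos5(id87) recv 68: drop; pos0(id57) recv 87: fwd
Round 2: pos2(id11) recv 57: fwd; pos3(id96) recv 12: drop; pos5(id87) recv 96: fwd; pos1(id12) recv 87: fwd
Round 3: pos3(id96) recv 57: drop; pos0(id57) recv 96: fwd; pos2(id11) recv 87: fwd
Round 4: pos1(id12) recv 96: fwd; pos3(id96) recv 87: drop
Round 5: pos2(id11) recv 96: fwd
Round 6: pos3(id96) recv 96: ELECTED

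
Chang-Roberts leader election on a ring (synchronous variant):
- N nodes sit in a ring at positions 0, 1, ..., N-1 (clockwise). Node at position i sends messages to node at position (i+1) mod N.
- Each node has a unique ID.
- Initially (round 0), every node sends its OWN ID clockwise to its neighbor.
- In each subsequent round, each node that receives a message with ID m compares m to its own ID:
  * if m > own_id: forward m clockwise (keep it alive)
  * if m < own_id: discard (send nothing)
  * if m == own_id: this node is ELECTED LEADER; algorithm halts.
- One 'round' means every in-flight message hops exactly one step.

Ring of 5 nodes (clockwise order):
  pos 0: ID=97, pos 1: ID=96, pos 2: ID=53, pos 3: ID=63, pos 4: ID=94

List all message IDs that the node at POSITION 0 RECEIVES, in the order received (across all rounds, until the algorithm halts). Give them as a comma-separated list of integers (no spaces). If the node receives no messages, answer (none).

Answer: 94,96,97

Derivation:
Round 1: pos1(id96) recv 97: fwd; pos2(id53) recv 96: fwd; pos3(id63) recv 53: drop; pos4(id94) recv 63: drop; pos0(id97) recv 94: drop
Round 2: pos2(id53) recv 97: fwd; pos3(id63) recv 96: fwd
Round 3: pos3(id63) recv 97: fwd; pos4(id94) recv 96: fwd
Round 4: pos4(id94) recv 97: fwd; pos0(id97) recv 96: drop
Round 5: pos0(id97) recv 97: ELECTED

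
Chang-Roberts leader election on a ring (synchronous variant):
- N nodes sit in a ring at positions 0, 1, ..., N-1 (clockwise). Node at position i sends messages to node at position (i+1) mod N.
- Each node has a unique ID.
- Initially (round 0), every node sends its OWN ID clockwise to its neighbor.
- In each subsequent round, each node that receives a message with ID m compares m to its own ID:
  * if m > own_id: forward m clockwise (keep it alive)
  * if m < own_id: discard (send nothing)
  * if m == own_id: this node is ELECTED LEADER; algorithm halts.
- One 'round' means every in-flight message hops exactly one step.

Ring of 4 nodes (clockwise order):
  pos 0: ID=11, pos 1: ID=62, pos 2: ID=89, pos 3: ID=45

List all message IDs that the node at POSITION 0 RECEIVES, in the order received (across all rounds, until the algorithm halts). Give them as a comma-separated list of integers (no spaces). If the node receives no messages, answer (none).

Answer: 45,89

Derivation:
Round 1: pos1(id62) recv 11: drop; pos2(id89) recv 62: drop; pos3(id45) recv 89: fwd; pos0(id11) recv 45: fwd
Round 2: pos0(id11) recv 89: fwd; pos1(id62) recv 45: drop
Round 3: pos1(id62) recv 89: fwd
Round 4: pos2(id89) recv 89: ELECTED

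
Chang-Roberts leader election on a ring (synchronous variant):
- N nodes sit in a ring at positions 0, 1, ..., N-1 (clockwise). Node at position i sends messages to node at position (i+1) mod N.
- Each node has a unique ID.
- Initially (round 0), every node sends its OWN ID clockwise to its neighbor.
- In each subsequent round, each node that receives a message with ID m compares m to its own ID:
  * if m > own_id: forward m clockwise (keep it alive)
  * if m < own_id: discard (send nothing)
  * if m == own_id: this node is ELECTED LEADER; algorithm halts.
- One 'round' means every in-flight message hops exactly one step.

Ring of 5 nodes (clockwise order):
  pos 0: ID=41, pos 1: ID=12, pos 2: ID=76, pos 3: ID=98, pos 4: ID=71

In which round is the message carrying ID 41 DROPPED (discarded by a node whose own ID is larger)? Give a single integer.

Round 1: pos1(id12) recv 41: fwd; pos2(id76) recv 12: drop; pos3(id98) recv 76: drop; pos4(id71) recv 98: fwd; pos0(id41) recv 71: fwd
Round 2: pos2(id76) recv 41: drop; pos0(id41) recv 98: fwd; pos1(id12) recv 71: fwd
Round 3: pos1(id12) recv 98: fwd; pos2(id76) recv 71: drop
Round 4: pos2(id76) recv 98: fwd
Round 5: pos3(id98) recv 98: ELECTED
Message ID 41 originates at pos 0; dropped at pos 2 in round 2

Answer: 2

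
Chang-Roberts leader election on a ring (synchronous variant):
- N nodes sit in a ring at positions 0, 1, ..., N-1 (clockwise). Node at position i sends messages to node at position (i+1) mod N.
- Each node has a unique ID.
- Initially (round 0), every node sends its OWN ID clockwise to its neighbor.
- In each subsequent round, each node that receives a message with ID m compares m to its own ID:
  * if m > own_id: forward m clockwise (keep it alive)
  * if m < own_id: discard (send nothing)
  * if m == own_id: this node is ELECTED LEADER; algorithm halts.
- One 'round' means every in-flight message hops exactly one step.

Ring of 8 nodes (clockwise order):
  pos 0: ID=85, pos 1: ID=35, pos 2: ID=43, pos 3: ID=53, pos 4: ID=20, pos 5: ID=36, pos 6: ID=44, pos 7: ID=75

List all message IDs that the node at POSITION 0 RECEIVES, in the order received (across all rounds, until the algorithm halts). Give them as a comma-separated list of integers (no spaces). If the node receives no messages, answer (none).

Round 1: pos1(id35) recv 85: fwd; pos2(id43) recv 35: drop; pos3(id53) recv 43: drop; pos4(id20) recv 53: fwd; pos5(id36) recv 20: drop; pos6(id44) recv 36: drop; pos7(id75) recv 44: drop; pos0(id85) recv 75: drop
Round 2: pos2(id43) recv 85: fwd; pos5(id36) recv 53: fwd
Round 3: pos3(id53) recv 85: fwd; pos6(id44) recv 53: fwd
Round 4: pos4(id20) recv 85: fwd; pos7(id75) recv 53: drop
Round 5: pos5(id36) recv 85: fwd
Round 6: pos6(id44) recv 85: fwd
Round 7: pos7(id75) recv 85: fwd
Round 8: pos0(id85) recv 85: ELECTED

Answer: 75,85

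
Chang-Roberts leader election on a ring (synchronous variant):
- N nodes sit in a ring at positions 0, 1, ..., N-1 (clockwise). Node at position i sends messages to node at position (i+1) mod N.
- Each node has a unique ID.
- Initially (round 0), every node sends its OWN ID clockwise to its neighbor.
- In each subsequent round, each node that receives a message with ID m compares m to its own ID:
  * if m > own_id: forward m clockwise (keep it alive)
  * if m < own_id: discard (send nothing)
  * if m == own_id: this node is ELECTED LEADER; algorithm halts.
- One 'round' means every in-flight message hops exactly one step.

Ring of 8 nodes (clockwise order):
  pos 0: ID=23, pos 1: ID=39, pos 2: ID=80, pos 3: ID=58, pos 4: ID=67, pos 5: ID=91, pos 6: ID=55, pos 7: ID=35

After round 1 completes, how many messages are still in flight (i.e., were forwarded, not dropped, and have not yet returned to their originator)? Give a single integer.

Answer: 4

Derivation:
Round 1: pos1(id39) recv 23: drop; pos2(id80) recv 39: drop; pos3(id58) recv 80: fwd; pos4(id67) recv 58: drop; pos5(id91) recv 67: drop; pos6(id55) recv 91: fwd; pos7(id35) recv 55: fwd; pos0(id23) recv 35: fwd
After round 1: 4 messages still in flight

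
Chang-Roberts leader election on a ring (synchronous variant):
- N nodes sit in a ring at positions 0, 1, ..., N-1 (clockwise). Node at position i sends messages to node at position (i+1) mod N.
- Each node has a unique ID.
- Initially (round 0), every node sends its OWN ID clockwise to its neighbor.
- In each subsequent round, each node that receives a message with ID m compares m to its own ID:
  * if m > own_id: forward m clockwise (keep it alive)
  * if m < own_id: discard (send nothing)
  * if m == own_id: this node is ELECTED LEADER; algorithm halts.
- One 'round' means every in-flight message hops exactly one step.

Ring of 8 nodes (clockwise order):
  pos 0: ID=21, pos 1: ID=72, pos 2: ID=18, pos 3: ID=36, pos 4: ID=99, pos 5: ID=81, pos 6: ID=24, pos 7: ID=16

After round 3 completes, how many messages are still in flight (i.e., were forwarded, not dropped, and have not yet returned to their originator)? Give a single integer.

Answer: 2

Derivation:
Round 1: pos1(id72) recv 21: drop; pos2(id18) recv 72: fwd; pos3(id36) recv 18: drop; pos4(id99) recv 36: drop; pos5(id81) recv 99: fwd; pos6(id24) recv 81: fwd; pos7(id16) recv 24: fwd; pos0(id21) recv 16: drop
Round 2: pos3(id36) recv 72: fwd; pos6(id24) recv 99: fwd; pos7(id16) recv 81: fwd; pos0(id21) recv 24: fwd
Round 3: pos4(id99) recv 72: drop; pos7(id16) recv 99: fwd; pos0(id21) recv 81: fwd; pos1(id72) recv 24: drop
After round 3: 2 messages still in flight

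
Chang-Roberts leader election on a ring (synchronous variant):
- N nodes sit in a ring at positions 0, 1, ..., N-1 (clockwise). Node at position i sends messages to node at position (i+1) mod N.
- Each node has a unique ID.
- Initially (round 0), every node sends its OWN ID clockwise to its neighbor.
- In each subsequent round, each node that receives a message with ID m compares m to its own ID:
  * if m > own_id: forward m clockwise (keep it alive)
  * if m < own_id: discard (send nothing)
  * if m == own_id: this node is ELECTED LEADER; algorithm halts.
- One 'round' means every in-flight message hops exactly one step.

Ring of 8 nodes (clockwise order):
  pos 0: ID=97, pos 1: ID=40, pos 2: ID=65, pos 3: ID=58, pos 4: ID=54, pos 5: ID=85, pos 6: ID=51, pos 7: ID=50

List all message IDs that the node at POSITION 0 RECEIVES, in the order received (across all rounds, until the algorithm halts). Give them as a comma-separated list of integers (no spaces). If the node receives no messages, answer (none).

Round 1: pos1(id40) recv 97: fwd; pos2(id65) recv 40: drop; pos3(id58) recv 65: fwd; pos4(id54) recv 58: fwd; pos5(id85) recv 54: drop; pos6(id51) recv 85: fwd; pos7(id50) recv 51: fwd; pos0(id97) recv 50: drop
Round 2: pos2(id65) recv 97: fwd; pos4(id54) recv 65: fwd; pos5(id85) recv 58: drop; pos7(id50) recv 85: fwd; pos0(id97) recv 51: drop
Round 3: pos3(id58) recv 97: fwd; pos5(id85) recv 65: drop; pos0(id97) recv 85: drop
Round 4: pos4(id54) recv 97: fwd
Round 5: pos5(id85) recv 97: fwd
Round 6: pos6(id51) recv 97: fwd
Round 7: pos7(id50) recv 97: fwd
Round 8: pos0(id97) recv 97: ELECTED

Answer: 50,51,85,97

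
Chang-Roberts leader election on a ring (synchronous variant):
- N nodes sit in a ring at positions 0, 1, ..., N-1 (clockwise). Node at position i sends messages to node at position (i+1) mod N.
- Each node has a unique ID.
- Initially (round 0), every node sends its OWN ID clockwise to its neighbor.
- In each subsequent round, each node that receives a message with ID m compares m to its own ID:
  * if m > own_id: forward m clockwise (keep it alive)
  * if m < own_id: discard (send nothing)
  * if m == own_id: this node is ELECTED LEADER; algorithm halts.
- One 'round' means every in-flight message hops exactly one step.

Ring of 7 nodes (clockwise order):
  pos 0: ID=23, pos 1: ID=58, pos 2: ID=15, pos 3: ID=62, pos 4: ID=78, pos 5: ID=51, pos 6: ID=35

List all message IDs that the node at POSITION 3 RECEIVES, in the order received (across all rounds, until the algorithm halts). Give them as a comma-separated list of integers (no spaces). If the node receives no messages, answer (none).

Round 1: pos1(id58) recv 23: drop; pos2(id15) recv 58: fwd; pos3(id62) recv 15: drop; pos4(id78) recv 62: drop; pos5(id51) recv 78: fwd; pos6(id35) recv 51: fwd; pos0(id23) recv 35: fwd
Round 2: pos3(id62) recv 58: drop; pos6(id35) recv 78: fwd; pos0(id23) recv 51: fwd; pos1(id58) recv 35: drop
Round 3: pos0(id23) recv 78: fwd; pos1(id58) recv 51: drop
Round 4: pos1(id58) recv 78: fwd
Round 5: pos2(id15) recv 78: fwd
Round 6: pos3(id62) recv 78: fwd
Round 7: pos4(id78) recv 78: ELECTED

Answer: 15,58,78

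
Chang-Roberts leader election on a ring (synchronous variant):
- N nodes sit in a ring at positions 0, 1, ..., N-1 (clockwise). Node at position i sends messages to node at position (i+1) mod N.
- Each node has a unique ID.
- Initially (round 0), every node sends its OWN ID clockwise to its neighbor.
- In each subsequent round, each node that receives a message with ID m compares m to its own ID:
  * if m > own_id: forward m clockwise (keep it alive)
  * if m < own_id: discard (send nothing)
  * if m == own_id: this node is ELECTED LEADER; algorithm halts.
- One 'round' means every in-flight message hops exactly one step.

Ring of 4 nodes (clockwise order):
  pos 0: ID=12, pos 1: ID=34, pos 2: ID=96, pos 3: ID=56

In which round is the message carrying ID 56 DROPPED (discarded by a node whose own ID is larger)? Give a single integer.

Round 1: pos1(id34) recv 12: drop; pos2(id96) recv 34: drop; pos3(id56) recv 96: fwd; pos0(id12) recv 56: fwd
Round 2: pos0(id12) recv 96: fwd; pos1(id34) recv 56: fwd
Round 3: pos1(id34) recv 96: fwd; pos2(id96) recv 56: drop
Round 4: pos2(id96) recv 96: ELECTED
Message ID 56 originates at pos 3; dropped at pos 2 in round 3

Answer: 3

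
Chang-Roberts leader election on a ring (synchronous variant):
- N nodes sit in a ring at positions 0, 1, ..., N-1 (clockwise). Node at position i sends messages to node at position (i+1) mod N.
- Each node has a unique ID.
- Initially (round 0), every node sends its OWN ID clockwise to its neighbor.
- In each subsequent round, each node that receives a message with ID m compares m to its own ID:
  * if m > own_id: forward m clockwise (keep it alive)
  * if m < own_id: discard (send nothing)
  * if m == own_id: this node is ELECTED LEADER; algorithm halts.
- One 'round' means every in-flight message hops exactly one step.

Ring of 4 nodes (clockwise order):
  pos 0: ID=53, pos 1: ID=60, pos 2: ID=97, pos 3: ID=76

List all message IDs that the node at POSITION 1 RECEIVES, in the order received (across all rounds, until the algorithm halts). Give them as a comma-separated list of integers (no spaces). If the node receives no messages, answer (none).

Answer: 53,76,97

Derivation:
Round 1: pos1(id60) recv 53: drop; pos2(id97) recv 60: drop; pos3(id76) recv 97: fwd; pos0(id53) recv 76: fwd
Round 2: pos0(id53) recv 97: fwd; pos1(id60) recv 76: fwd
Round 3: pos1(id60) recv 97: fwd; pos2(id97) recv 76: drop
Round 4: pos2(id97) recv 97: ELECTED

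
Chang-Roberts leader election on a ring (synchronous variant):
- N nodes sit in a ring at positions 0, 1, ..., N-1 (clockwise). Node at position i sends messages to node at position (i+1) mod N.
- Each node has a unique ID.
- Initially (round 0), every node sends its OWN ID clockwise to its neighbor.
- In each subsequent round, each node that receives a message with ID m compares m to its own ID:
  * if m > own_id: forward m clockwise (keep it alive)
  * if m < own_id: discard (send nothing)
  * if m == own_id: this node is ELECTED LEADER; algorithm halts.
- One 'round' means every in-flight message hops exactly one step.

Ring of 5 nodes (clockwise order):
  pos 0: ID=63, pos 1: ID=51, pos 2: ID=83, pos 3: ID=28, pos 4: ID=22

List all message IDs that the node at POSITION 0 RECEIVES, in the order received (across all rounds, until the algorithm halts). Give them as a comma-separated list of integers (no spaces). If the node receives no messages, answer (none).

Round 1: pos1(id51) recv 63: fwd; pos2(id83) recv 51: drop; pos3(id28) recv 83: fwd; pos4(id22) recv 28: fwd; pos0(id63) recv 22: drop
Round 2: pos2(id83) recv 63: drop; pos4(id22) recv 83: fwd; pos0(id63) recv 28: drop
Round 3: pos0(id63) recv 83: fwd
Round 4: pos1(id51) recv 83: fwd
Round 5: pos2(id83) recv 83: ELECTED

Answer: 22,28,83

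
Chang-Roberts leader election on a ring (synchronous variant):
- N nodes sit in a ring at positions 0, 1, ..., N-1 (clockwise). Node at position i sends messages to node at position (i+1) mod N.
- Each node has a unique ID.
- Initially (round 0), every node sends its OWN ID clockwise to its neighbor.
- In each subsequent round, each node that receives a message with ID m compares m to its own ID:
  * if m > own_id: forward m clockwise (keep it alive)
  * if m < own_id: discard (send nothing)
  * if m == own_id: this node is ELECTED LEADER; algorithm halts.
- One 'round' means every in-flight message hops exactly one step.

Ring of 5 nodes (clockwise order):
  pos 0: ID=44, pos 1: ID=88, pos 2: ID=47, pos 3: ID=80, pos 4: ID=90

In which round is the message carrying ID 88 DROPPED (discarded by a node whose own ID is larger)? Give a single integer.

Round 1: pos1(id88) recv 44: drop; pos2(id47) recv 88: fwd; pos3(id80) recv 47: drop; pos4(id90) recv 80: drop; pos0(id44) recv 90: fwd
Round 2: pos3(id80) recv 88: fwd; pos1(id88) recv 90: fwd
Round 3: pos4(id90) recv 88: drop; pos2(id47) recv 90: fwd
Round 4: pos3(id80) recv 90: fwd
Round 5: pos4(id90) recv 90: ELECTED
Message ID 88 originates at pos 1; dropped at pos 4 in round 3

Answer: 3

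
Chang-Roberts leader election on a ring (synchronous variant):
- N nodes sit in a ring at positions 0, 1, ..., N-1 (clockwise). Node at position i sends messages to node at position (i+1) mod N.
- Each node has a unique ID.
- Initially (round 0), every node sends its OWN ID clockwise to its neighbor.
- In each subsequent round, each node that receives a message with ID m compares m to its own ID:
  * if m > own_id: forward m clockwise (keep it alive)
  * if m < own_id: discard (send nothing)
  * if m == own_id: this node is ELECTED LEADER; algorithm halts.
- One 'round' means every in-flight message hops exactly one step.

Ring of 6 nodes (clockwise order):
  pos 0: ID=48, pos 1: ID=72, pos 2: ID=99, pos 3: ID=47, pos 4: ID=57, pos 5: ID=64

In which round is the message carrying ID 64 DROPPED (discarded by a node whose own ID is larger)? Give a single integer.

Round 1: pos1(id72) recv 48: drop; pos2(id99) recv 72: drop; pos3(id47) recv 99: fwd; pos4(id57) recv 47: drop; pos5(id64) recv 57: drop; pos0(id48) recv 64: fwd
Round 2: pos4(id57) recv 99: fwd; pos1(id72) recv 64: drop
Round 3: pos5(id64) recv 99: fwd
Round 4: pos0(id48) recv 99: fwd
Round 5: pos1(id72) recv 99: fwd
Round 6: pos2(id99) recv 99: ELECTED
Message ID 64 originates at pos 5; dropped at pos 1 in round 2

Answer: 2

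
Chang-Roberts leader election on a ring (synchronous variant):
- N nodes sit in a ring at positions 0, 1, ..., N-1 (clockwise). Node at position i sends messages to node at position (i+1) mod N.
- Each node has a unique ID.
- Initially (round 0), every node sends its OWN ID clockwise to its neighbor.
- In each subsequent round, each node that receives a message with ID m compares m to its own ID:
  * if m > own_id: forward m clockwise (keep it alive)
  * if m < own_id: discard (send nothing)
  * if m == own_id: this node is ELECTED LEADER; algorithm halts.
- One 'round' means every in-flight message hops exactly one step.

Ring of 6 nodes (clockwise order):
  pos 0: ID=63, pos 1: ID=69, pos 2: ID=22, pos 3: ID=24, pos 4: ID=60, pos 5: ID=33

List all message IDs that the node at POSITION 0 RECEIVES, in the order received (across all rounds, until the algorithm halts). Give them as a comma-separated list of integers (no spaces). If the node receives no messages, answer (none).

Round 1: pos1(id69) recv 63: drop; pos2(id22) recv 69: fwd; pos3(id24) recv 22: drop; pos4(id60) recv 24: drop; pos5(id33) recv 60: fwd; pos0(id63) recv 33: drop
Round 2: pos3(id24) recv 69: fwd; pos0(id63) recv 60: drop
Round 3: pos4(id60) recv 69: fwd
Round 4: pos5(id33) recv 69: fwd
Round 5: pos0(id63) recv 69: fwd
Round 6: pos1(id69) recv 69: ELECTED

Answer: 33,60,69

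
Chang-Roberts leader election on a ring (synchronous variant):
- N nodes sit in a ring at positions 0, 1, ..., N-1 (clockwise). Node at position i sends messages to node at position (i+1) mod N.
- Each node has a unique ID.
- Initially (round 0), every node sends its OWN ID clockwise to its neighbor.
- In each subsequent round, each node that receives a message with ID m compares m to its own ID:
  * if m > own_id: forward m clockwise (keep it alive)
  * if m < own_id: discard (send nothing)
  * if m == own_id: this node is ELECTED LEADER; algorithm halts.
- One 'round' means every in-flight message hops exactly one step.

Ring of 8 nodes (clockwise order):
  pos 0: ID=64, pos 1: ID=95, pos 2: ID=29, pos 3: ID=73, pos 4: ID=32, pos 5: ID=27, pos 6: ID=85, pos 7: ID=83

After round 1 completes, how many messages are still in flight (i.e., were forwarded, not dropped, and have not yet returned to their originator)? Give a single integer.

Answer: 5

Derivation:
Round 1: pos1(id95) recv 64: drop; pos2(id29) recv 95: fwd; pos3(id73) recv 29: drop; pos4(id32) recv 73: fwd; pos5(id27) recv 32: fwd; pos6(id85) recv 27: drop; pos7(id83) recv 85: fwd; pos0(id64) recv 83: fwd
After round 1: 5 messages still in flight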